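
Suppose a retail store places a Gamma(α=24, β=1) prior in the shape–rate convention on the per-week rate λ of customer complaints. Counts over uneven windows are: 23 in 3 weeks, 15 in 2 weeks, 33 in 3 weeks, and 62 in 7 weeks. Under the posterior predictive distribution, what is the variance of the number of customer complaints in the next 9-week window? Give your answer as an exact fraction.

Total count: 23 + 15 + 33 + 62 = 133.
Total exposure: 3 + 2 + 3 + 7 = 15 weeks.
Conjugate update: add total count to the shape and total exposure to the rate, giving Gamma(157, 16).
The posterior predictive for a window of length T is Negative Binomial with variance T·α'·(β'+T)/β'² = 9·157·25/256 = 35325/256.

35325/256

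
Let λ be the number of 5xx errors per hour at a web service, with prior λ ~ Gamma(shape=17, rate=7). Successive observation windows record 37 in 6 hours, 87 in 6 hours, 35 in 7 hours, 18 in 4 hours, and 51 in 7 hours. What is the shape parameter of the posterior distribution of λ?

245

Total count: 37 + 87 + 35 + 18 + 51 = 228.
Total exposure: 6 + 6 + 7 + 4 + 7 = 30 hours.
Posterior: α' = 17 + 228 = 245, β' = 7 + 30 = 37.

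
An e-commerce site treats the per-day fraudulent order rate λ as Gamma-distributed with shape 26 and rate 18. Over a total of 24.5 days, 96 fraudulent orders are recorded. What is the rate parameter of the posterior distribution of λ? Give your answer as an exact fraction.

85/2

Total count 96 over total exposure 24.5 days.
By Gamma–Poisson conjugacy, the posterior is Gamma(α + Σx, β + Σt) = Gamma(26 + 96, 18 + 24.5) = Gamma(122, 85/2).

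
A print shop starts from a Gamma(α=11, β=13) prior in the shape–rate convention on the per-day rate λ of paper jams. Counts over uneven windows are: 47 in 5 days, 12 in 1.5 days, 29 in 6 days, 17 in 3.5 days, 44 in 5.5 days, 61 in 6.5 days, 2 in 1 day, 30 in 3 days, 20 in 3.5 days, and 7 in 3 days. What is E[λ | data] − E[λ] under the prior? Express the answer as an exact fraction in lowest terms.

6147/1339

Total count: 47 + 12 + 29 + 17 + 44 + 61 + 2 + 30 + 20 + 7 = 269.
Total exposure: 5 + 1.5 + 6 + 3.5 + 5.5 + 6.5 + 1 + 3 + 3.5 + 3 = 38.5 days.
By Gamma–Poisson conjugacy, the posterior is Gamma(α + Σx, β + Σt) = Gamma(11 + 269, 13 + 38.5) = Gamma(280, 103/2).
Posterior mean = 280/(103/2) = 560/103; prior mean = 11/13 = 11/13. Difference = 560/103 − 11/13 = 6147/1339.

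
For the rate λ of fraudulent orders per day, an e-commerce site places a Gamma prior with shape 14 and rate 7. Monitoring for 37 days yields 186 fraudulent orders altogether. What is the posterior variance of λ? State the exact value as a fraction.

25/242

Total count 186 over total exposure 37 days.
The Gamma prior is conjugate for the Poisson rate, so λ | data ~ Gamma(14+186, 7+37) = Gamma(200, 44).
Posterior variance = α'/β'² = 200/1936 = 25/242.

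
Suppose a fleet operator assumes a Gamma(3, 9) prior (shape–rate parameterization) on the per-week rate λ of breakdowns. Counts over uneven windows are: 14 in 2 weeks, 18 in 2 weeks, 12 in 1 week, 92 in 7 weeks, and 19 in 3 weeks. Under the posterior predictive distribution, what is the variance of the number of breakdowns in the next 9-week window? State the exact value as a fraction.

2607/32

Total count: 14 + 18 + 12 + 92 + 19 = 155.
Total exposure: 2 + 2 + 1 + 7 + 3 = 15 weeks.
Gamma(α, β) with Poisson data over total exposure Σt gives posterior Gamma(α+Σx, β+Σt) = Gamma(158, 24).
The posterior predictive for a window of length T is Negative Binomial with variance T·α'·(β'+T)/β'² = 9·158·33/576 = 2607/32.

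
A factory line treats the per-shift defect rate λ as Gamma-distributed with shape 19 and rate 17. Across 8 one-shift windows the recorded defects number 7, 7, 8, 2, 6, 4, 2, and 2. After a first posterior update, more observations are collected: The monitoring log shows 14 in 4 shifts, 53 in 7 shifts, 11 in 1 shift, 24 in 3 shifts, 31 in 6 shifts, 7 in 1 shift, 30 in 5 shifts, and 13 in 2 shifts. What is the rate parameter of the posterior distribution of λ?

54

Total count: 7 + 7 + 8 + 2 + 6 + 4 + 2 + 2 = 38.
Total exposure: 8 shifts.
After the first batch: Gamma(19 + 38, 17 + 8) = Gamma(57, 25).
Total count: 14 + 53 + 11 + 24 + 31 + 7 + 30 + 13 = 183.
Total exposure: 4 + 7 + 1 + 3 + 6 + 1 + 5 + 2 = 29 shifts.
After the second batch: Gamma(57 + 183, 25 + 29) = Gamma(240, 54).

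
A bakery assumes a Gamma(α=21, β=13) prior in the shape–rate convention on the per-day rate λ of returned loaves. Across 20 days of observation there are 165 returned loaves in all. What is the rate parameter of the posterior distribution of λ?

33

Total count 165 over total exposure 20 days.
Posterior: α' = 21 + 165 = 186, β' = 13 + 20 = 33.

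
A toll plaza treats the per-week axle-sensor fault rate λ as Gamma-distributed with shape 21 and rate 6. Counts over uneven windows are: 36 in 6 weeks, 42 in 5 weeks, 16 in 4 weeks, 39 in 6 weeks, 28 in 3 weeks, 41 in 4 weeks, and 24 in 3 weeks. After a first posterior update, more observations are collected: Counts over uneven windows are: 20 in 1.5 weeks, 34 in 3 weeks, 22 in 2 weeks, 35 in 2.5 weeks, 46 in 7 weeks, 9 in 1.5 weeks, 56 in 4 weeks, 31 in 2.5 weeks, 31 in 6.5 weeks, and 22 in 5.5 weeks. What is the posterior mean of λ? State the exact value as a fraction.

Total count: 36 + 42 + 16 + 39 + 28 + 41 + 24 = 226.
Total exposure: 6 + 5 + 4 + 6 + 3 + 4 + 3 = 31 weeks.
After the first batch: Gamma(21 + 226, 6 + 31) = Gamma(247, 37).
Total count: 20 + 34 + 22 + 35 + 46 + 9 + 56 + 31 + 31 + 22 = 306.
Total exposure: 1.5 + 3 + 2 + 2.5 + 7 + 1.5 + 4 + 2.5 + 6.5 + 5.5 = 36 weeks.
After the second batch: Gamma(247 + 306, 37 + 36) = Gamma(553, 73).
Posterior mean = α'/β' = 553/73.

553/73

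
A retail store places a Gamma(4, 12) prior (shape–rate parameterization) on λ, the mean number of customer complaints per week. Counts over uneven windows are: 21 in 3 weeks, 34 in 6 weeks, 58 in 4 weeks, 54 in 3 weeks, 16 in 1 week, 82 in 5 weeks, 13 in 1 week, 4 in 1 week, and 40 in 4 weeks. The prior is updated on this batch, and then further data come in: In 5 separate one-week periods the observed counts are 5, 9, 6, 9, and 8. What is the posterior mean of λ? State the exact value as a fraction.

121/15

Total count: 21 + 34 + 58 + 54 + 16 + 82 + 13 + 4 + 40 = 322.
Total exposure: 3 + 6 + 4 + 3 + 1 + 5 + 1 + 1 + 4 = 28 weeks.
After the first batch: Gamma(4 + 322, 12 + 28) = Gamma(326, 40).
Total count: 5 + 9 + 6 + 9 + 8 = 37.
Total exposure: 5 weeks.
After the second batch: Gamma(326 + 37, 40 + 5) = Gamma(363, 45).
Posterior mean = α'/β' = 363/45 = 121/15.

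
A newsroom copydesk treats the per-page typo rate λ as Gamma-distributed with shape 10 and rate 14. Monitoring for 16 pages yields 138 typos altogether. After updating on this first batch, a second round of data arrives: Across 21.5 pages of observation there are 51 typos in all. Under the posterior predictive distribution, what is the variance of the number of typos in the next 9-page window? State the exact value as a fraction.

433422/10609

Total count 138 over total exposure 16 pages.
After the first batch: Gamma(10 + 138, 14 + 16) = Gamma(148, 30).
Total count 51 over total exposure 21.5 pages.
After the second batch: Gamma(148 + 51, 30 + 21.5) = Gamma(199, 103/2).
The posterior predictive for a window of length T is Negative Binomial with variance T·α'·(β'+T)/β'² = 9·199·(121/2)/(10609/4) = 433422/10609.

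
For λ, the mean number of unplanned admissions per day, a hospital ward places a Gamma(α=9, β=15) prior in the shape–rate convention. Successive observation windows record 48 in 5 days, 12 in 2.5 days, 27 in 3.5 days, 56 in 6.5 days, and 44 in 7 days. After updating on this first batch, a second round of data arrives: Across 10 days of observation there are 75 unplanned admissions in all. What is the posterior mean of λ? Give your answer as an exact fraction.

542/99

Total count: 48 + 12 + 27 + 56 + 44 = 187.
Total exposure: 5 + 2.5 + 3.5 + 6.5 + 7 = 24.5 days.
After the first batch: Gamma(9 + 187, 15 + 24.5) = Gamma(196, 79/2).
Total count 75 over total exposure 10 days.
After the second batch: Gamma(196 + 75, 79/2 + 10) = Gamma(271, 99/2).
Posterior mean = α'/β' = 271/(99/2) = 542/99.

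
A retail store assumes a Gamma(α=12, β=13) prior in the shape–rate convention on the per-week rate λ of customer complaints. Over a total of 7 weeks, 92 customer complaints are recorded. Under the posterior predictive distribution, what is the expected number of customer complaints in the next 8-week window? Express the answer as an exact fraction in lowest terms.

208/5

Total count 92 over total exposure 7 weeks.
By Gamma–Poisson conjugacy, the posterior is Gamma(α + Σx, β + Σt) = Gamma(12 + 92, 13 + 7) = Gamma(104, 20).
Predictive mean over an 8-week window = T·E[λ|data] = 8·104/20 = 208/5.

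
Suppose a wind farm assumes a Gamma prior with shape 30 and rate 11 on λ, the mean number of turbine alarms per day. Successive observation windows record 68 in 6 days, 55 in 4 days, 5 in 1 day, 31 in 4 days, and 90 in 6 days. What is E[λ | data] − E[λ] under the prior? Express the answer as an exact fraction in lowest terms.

2109/352

Total count: 68 + 55 + 5 + 31 + 90 = 249.
Total exposure: 6 + 4 + 1 + 4 + 6 = 21 days.
By Gamma–Poisson conjugacy, the posterior is Gamma(α + Σx, β + Σt) = Gamma(30 + 249, 11 + 21) = Gamma(279, 32).
Posterior mean = 279/32 = 279/32; prior mean = 30/11 = 30/11. Difference = 279/32 − 30/11 = 2109/352.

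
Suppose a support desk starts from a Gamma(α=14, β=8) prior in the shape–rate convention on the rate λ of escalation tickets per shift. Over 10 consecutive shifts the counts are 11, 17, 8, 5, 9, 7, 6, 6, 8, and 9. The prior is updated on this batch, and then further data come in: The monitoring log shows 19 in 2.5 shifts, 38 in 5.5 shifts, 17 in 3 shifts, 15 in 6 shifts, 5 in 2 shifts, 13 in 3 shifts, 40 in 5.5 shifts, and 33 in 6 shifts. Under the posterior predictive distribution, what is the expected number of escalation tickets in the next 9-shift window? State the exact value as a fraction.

5040/103

Total count: 11 + 17 + 8 + 5 + 9 + 7 + 6 + 6 + 8 + 9 = 86.
Total exposure: 10 shifts.
After the first batch: Gamma(14 + 86, 8 + 10) = Gamma(100, 18).
Total count: 19 + 38 + 17 + 15 + 5 + 13 + 40 + 33 = 180.
Total exposure: 2.5 + 5.5 + 3 + 6 + 2 + 3 + 5.5 + 6 = 33.5 shifts.
After the second batch: Gamma(100 + 180, 18 + 33.5) = Gamma(280, 103/2).
Predictive mean over a 9-shift window = T·E[λ|data] = 9·280/(103/2) = 5040/103.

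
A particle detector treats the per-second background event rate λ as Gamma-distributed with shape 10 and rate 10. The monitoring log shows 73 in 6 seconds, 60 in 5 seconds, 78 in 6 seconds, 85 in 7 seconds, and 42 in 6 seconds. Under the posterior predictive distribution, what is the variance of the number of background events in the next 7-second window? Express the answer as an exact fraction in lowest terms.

Total count: 73 + 60 + 78 + 85 + 42 = 338.
Total exposure: 6 + 5 + 6 + 7 + 6 = 30 seconds.
Conjugate update: add total count to the shape and total exposure to the rate, giving Gamma(348, 40).
The posterior predictive for a window of length T is Negative Binomial with variance T·α'·(β'+T)/β'² = 7·348·47/1600 = 28623/400.

28623/400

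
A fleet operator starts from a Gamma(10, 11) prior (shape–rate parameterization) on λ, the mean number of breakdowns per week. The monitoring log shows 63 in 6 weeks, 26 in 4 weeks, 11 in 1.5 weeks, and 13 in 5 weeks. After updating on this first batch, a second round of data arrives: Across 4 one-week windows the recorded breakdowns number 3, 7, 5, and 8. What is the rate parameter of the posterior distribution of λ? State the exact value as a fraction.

63/2

Total count: 63 + 26 + 11 + 13 = 113.
Total exposure: 6 + 4 + 1.5 + 5 = 16.5 weeks.
After the first batch: Gamma(10 + 113, 11 + 16.5) = Gamma(123, 55/2).
Total count: 3 + 7 + 5 + 8 = 23.
Total exposure: 4 weeks.
After the second batch: Gamma(123 + 23, 55/2 + 4) = Gamma(146, 63/2).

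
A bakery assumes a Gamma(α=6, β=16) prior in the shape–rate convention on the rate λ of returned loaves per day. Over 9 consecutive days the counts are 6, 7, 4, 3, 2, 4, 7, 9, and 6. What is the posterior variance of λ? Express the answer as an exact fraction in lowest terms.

54/625

Total count: 6 + 7 + 4 + 3 + 2 + 4 + 7 + 9 + 6 = 48.
Total exposure: 9 days.
The Gamma prior is conjugate for the Poisson rate, so λ | data ~ Gamma(6+48, 16+9) = Gamma(54, 25).
Posterior variance = α'/β'² = 54/625.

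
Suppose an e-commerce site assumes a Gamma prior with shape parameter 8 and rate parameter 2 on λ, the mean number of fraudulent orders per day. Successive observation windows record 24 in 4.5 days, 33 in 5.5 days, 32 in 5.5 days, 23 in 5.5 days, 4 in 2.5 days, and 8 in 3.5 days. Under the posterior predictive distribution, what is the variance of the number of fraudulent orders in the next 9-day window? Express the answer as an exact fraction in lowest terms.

45144/841

Total count: 24 + 33 + 32 + 23 + 4 + 8 = 124.
Total exposure: 4.5 + 5.5 + 5.5 + 5.5 + 2.5 + 3.5 = 27 days.
Conjugate update: add total count to the shape and total exposure to the rate, giving Gamma(132, 29).
The posterior predictive for a window of length T is Negative Binomial with variance T·α'·(β'+T)/β'² = 9·132·38/841 = 45144/841.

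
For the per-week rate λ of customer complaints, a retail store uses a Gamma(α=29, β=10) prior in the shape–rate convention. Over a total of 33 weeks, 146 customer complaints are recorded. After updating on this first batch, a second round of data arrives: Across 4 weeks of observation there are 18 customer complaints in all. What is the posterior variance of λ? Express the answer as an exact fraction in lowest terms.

Total count 146 over total exposure 33 weeks.
After the first batch: Gamma(29 + 146, 10 + 33) = Gamma(175, 43).
Total count 18 over total exposure 4 weeks.
After the second batch: Gamma(175 + 18, 43 + 4) = Gamma(193, 47).
Posterior variance = α'/β'² = 193/2209.

193/2209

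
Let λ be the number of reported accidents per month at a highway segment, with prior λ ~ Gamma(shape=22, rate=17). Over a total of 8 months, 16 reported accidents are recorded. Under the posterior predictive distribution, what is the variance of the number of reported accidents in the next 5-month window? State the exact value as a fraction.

228/25

Total count 16 over total exposure 8 months.
Posterior: α' = 22 + 16 = 38, β' = 17 + 8 = 25.
The posterior predictive for a window of length T is Negative Binomial with variance T·α'·(β'+T)/β'² = 5·38·30/625 = 228/25.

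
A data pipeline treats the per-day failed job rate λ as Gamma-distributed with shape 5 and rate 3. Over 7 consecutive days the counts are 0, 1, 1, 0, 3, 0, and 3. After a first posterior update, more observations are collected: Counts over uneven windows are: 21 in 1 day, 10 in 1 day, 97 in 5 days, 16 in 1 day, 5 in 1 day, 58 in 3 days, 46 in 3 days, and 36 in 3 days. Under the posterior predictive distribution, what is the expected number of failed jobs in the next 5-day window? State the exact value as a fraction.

Total count: 0 + 1 + 1 + 0 + 3 + 0 + 3 = 8.
Total exposure: 7 days.
After the first batch: Gamma(5 + 8, 3 + 7) = Gamma(13, 10).
Total count: 21 + 10 + 97 + 16 + 5 + 58 + 46 + 36 = 289.
Total exposure: 1 + 1 + 5 + 1 + 1 + 3 + 3 + 3 = 18 days.
After the second batch: Gamma(13 + 289, 10 + 18) = Gamma(302, 28).
Predictive mean over a 5-day window = T·E[λ|data] = 5·302/28 = 755/14.

755/14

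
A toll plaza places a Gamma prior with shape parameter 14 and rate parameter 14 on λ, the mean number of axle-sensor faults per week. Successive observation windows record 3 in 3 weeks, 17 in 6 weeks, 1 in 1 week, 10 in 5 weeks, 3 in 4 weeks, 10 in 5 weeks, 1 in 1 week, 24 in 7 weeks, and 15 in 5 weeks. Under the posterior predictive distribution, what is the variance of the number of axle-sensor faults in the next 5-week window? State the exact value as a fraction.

Total count: 3 + 17 + 1 + 10 + 3 + 10 + 1 + 24 + 15 = 84.
Total exposure: 3 + 6 + 1 + 5 + 4 + 5 + 1 + 7 + 5 = 37 weeks.
Conjugate update: add total count to the shape and total exposure to the rate, giving Gamma(98, 51).
The posterior predictive for a window of length T is Negative Binomial with variance T·α'·(β'+T)/β'² = 5·98·56/2601 = 27440/2601.

27440/2601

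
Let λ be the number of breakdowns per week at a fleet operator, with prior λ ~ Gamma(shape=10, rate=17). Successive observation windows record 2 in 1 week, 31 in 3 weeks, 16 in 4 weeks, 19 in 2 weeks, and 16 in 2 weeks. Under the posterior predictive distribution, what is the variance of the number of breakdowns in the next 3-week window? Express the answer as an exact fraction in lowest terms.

Total count: 2 + 31 + 16 + 19 + 16 = 84.
Total exposure: 1 + 3 + 4 + 2 + 2 = 12 weeks.
The Gamma prior is conjugate for the Poisson rate, so λ | data ~ Gamma(10+84, 17+12) = Gamma(94, 29).
The posterior predictive for a window of length T is Negative Binomial with variance T·α'·(β'+T)/β'² = 3·94·32/841 = 9024/841.

9024/841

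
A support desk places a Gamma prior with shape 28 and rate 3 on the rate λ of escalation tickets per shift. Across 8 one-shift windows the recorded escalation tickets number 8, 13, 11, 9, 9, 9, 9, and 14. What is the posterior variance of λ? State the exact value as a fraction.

Total count: 8 + 13 + 11 + 9 + 9 + 9 + 9 + 14 = 82.
Total exposure: 8 shifts.
By Gamma–Poisson conjugacy, the posterior is Gamma(α + Σx, β + Σt) = Gamma(28 + 82, 3 + 8) = Gamma(110, 11).
Posterior variance = α'/β'² = 110/121 = 10/11.

10/11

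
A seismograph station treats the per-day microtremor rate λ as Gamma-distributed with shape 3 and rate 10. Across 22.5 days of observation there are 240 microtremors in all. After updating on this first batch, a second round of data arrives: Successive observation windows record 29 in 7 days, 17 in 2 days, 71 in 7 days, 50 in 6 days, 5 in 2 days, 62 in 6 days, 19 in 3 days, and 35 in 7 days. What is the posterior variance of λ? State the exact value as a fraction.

2124/21025

Total count 240 over total exposure 22.5 days.
After the first batch: Gamma(3 + 240, 10 + 22.5) = Gamma(243, 65/2).
Total count: 29 + 17 + 71 + 50 + 5 + 62 + 19 + 35 = 288.
Total exposure: 7 + 2 + 7 + 6 + 2 + 6 + 3 + 7 = 40 days.
After the second batch: Gamma(243 + 288, 65/2 + 40) = Gamma(531, 145/2).
Posterior variance = α'/β'² = 531/(21025/4) = 2124/21025.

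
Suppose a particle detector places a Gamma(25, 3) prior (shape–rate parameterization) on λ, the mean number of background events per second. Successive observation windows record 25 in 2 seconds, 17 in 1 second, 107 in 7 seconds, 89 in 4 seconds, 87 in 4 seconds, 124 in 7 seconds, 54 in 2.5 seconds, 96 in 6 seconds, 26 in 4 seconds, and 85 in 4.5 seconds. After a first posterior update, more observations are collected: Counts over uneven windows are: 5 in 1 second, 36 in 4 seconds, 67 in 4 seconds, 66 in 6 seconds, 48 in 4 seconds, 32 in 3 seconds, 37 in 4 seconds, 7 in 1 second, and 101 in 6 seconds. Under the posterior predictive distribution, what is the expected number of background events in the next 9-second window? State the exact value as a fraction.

Total count: 25 + 17 + 107 + 89 + 87 + 124 + 54 + 96 + 26 + 85 = 710.
Total exposure: 2 + 1 + 7 + 4 + 4 + 7 + 2.5 + 6 + 4 + 4.5 = 42 seconds.
After the first batch: Gamma(25 + 710, 3 + 42) = Gamma(735, 45).
Total count: 5 + 36 + 67 + 66 + 48 + 32 + 37 + 7 + 101 = 399.
Total exposure: 1 + 4 + 4 + 6 + 4 + 3 + 4 + 1 + 6 = 33 seconds.
After the second batch: Gamma(735 + 399, 45 + 33) = Gamma(1134, 78).
Predictive mean over a 9-second window = T·E[λ|data] = 9·1134/78 = 1701/13.

1701/13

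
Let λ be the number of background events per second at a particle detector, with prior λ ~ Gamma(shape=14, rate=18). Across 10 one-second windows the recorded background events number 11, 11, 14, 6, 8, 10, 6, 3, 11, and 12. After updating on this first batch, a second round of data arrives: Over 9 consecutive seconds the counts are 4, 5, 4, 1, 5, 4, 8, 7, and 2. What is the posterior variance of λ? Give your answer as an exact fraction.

146/1369

Total count: 11 + 11 + 14 + 6 + 8 + 10 + 6 + 3 + 11 + 12 = 92.
Total exposure: 10 seconds.
After the first batch: Gamma(14 + 92, 18 + 10) = Gamma(106, 28).
Total count: 4 + 5 + 4 + 1 + 5 + 4 + 8 + 7 + 2 = 40.
Total exposure: 9 seconds.
After the second batch: Gamma(106 + 40, 28 + 9) = Gamma(146, 37).
Posterior variance = α'/β'² = 146/1369.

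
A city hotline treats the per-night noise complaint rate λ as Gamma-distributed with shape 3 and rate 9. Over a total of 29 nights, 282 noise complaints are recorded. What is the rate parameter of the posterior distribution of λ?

Total count 282 over total exposure 29 nights.
By Gamma–Poisson conjugacy, the posterior is Gamma(α + Σx, β + Σt) = Gamma(3 + 282, 9 + 29) = Gamma(285, 38).

38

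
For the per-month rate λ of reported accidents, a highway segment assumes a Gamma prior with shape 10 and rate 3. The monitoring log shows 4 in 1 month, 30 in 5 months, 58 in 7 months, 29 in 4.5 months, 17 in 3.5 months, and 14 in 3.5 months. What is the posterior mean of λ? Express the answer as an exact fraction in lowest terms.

324/55

Total count: 4 + 30 + 58 + 29 + 17 + 14 = 152.
Total exposure: 1 + 5 + 7 + 4.5 + 3.5 + 3.5 = 24.5 months.
Posterior: α' = 10 + 152 = 162, β' = 3 + 24.5 = 55/2.
Posterior mean = α'/β' = 162/(55/2) = 324/55.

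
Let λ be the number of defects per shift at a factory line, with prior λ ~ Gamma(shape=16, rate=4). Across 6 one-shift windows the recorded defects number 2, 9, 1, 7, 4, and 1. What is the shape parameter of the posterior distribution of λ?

Total count: 2 + 9 + 1 + 7 + 4 + 1 = 24.
Total exposure: 6 shifts.
Gamma(α, β) with Poisson data over total exposure Σt gives posterior Gamma(α+Σx, β+Σt) = Gamma(40, 10).

40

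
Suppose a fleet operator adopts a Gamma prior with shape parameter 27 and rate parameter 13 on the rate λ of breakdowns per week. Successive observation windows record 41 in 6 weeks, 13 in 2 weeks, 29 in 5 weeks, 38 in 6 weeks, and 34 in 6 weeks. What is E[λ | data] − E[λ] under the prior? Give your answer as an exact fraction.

Total count: 41 + 13 + 29 + 38 + 34 = 155.
Total exposure: 6 + 2 + 5 + 6 + 6 = 25 weeks.
Posterior: α' = 27 + 155 = 182, β' = 13 + 25 = 38.
Posterior mean = 182/38 = 91/19; prior mean = 27/13 = 27/13. Difference = 91/19 − 27/13 = 670/247.

670/247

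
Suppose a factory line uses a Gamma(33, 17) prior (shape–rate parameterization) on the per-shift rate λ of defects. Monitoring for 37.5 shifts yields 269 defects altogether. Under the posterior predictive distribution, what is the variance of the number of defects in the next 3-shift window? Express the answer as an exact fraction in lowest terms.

Total count 269 over total exposure 37.5 shifts.
The Gamma prior is conjugate for the Poisson rate, so λ | data ~ Gamma(33+269, 17+37.5) = Gamma(302, 109/2).
The posterior predictive for a window of length T is Negative Binomial with variance T·α'·(β'+T)/β'² = 3·302·(115/2)/(11881/4) = 208380/11881.

208380/11881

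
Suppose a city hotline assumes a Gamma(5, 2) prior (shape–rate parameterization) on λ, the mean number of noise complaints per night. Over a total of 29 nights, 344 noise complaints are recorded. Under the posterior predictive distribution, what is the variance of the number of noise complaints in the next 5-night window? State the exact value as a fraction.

62820/961

Total count 344 over total exposure 29 nights.
By Gamma–Poisson conjugacy, the posterior is Gamma(α + Σx, β + Σt) = Gamma(5 + 344, 2 + 29) = Gamma(349, 31).
The posterior predictive for a window of length T is Negative Binomial with variance T·α'·(β'+T)/β'² = 5·349·36/961 = 62820/961.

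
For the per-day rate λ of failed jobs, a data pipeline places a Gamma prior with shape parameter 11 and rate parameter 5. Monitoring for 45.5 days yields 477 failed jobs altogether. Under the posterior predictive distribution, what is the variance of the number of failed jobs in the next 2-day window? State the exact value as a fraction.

Total count 477 over total exposure 45.5 days.
Gamma(α, β) with Poisson data over total exposure Σt gives posterior Gamma(α+Σx, β+Σt) = Gamma(488, 101/2).
The posterior predictive for a window of length T is Negative Binomial with variance T·α'·(β'+T)/β'² = 2·488·(105/2)/(10201/4) = 204960/10201.

204960/10201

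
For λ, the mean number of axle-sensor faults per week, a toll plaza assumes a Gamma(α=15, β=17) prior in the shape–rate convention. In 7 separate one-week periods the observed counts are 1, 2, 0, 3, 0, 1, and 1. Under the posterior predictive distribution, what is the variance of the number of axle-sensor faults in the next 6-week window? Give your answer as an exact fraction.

115/16

Total count: 1 + 2 + 0 + 3 + 0 + 1 + 1 = 8.
Total exposure: 7 weeks.
Conjugate update: add total count to the shape and total exposure to the rate, giving Gamma(23, 24).
The posterior predictive for a window of length T is Negative Binomial with variance T·α'·(β'+T)/β'² = 6·23·30/576 = 115/16.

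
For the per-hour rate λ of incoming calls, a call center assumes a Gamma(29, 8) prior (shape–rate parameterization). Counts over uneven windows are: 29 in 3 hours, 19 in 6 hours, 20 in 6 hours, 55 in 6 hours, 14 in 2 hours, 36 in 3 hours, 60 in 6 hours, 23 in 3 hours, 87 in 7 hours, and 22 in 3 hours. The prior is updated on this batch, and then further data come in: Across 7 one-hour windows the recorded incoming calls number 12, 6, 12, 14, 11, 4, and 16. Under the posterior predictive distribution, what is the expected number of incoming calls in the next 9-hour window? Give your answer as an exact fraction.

1407/20

Total count: 29 + 19 + 20 + 55 + 14 + 36 + 60 + 23 + 87 + 22 = 365.
Total exposure: 3 + 6 + 6 + 6 + 2 + 3 + 6 + 3 + 7 + 3 = 45 hours.
After the first batch: Gamma(29 + 365, 8 + 45) = Gamma(394, 53).
Total count: 12 + 6 + 12 + 14 + 11 + 4 + 16 = 75.
Total exposure: 7 hours.
After the second batch: Gamma(394 + 75, 53 + 7) = Gamma(469, 60).
Predictive mean over a 9-hour window = T·E[λ|data] = 9·469/60 = 1407/20.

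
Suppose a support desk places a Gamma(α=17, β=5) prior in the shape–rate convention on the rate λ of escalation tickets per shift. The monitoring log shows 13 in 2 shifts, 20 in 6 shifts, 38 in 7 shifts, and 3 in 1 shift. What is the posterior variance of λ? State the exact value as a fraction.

13/63

Total count: 13 + 20 + 38 + 3 = 74.
Total exposure: 2 + 6 + 7 + 1 = 16 shifts.
Posterior: α' = 17 + 74 = 91, β' = 5 + 16 = 21.
Posterior variance = α'/β'² = 91/441 = 13/63.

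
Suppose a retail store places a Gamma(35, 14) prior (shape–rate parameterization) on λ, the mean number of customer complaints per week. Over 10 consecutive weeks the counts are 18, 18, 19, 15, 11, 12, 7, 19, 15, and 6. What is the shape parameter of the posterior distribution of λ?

175

Total count: 18 + 18 + 19 + 15 + 11 + 12 + 7 + 19 + 15 + 6 = 140.
Total exposure: 10 weeks.
Conjugate update: add total count to the shape and total exposure to the rate, giving Gamma(175, 24).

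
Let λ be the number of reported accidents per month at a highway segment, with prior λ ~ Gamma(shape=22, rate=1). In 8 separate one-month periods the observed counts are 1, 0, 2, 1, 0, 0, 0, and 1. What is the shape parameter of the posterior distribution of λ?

Total count: 1 + 0 + 2 + 1 + 0 + 0 + 0 + 1 = 5.
Total exposure: 8 months.
By Gamma–Poisson conjugacy, the posterior is Gamma(α + Σx, β + Σt) = Gamma(22 + 5, 1 + 8) = Gamma(27, 9).

27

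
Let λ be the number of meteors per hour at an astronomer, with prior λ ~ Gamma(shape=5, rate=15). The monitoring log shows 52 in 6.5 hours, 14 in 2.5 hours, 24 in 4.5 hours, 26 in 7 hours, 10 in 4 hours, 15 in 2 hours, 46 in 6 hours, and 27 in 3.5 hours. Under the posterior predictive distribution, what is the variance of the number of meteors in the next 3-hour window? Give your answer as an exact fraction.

3942/289

Total count: 52 + 14 + 24 + 26 + 10 + 15 + 46 + 27 = 214.
Total exposure: 6.5 + 2.5 + 4.5 + 7 + 4 + 2 + 6 + 3.5 = 36 hours.
The Gamma prior is conjugate for the Poisson rate, so λ | data ~ Gamma(5+214, 15+36) = Gamma(219, 51).
The posterior predictive for a window of length T is Negative Binomial with variance T·α'·(β'+T)/β'² = 3·219·54/2601 = 3942/289.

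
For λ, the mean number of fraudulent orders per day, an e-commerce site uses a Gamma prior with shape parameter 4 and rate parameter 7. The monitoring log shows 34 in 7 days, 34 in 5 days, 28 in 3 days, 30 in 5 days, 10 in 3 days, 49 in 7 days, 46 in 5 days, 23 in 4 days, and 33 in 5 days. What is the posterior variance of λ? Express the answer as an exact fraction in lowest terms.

97/867

Total count: 34 + 34 + 28 + 30 + 10 + 49 + 46 + 23 + 33 = 287.
Total exposure: 7 + 5 + 3 + 5 + 3 + 7 + 5 + 4 + 5 = 44 days.
By Gamma–Poisson conjugacy, the posterior is Gamma(α + Σx, β + Σt) = Gamma(4 + 287, 7 + 44) = Gamma(291, 51).
Posterior variance = α'/β'² = 291/2601 = 97/867.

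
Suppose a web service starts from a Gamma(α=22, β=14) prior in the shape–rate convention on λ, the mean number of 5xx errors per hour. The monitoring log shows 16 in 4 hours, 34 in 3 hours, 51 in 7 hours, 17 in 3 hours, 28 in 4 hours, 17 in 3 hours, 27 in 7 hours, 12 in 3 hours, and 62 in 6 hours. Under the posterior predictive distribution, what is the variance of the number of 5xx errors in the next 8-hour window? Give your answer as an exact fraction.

Total count: 16 + 34 + 51 + 17 + 28 + 17 + 27 + 12 + 62 = 264.
Total exposure: 4 + 3 + 7 + 3 + 4 + 3 + 7 + 3 + 6 = 40 hours.
By Gamma–Poisson conjugacy, the posterior is Gamma(α + Σx, β + Σt) = Gamma(22 + 264, 14 + 40) = Gamma(286, 54).
The posterior predictive for a window of length T is Negative Binomial with variance T·α'·(β'+T)/β'² = 8·286·62/2916 = 35464/729.

35464/729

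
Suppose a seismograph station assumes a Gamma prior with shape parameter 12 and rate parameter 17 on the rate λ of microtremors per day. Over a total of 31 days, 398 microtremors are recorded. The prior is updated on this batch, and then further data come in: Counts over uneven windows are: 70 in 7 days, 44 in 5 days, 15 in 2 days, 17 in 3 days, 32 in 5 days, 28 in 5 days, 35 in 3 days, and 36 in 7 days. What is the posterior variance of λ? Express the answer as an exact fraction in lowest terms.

Total count 398 over total exposure 31 days.
After the first batch: Gamma(12 + 398, 17 + 31) = Gamma(410, 48).
Total count: 70 + 44 + 15 + 17 + 32 + 28 + 35 + 36 = 277.
Total exposure: 7 + 5 + 2 + 3 + 5 + 5 + 3 + 7 = 37 days.
After the second batch: Gamma(410 + 277, 48 + 37) = Gamma(687, 85).
Posterior variance = α'/β'² = 687/7225.

687/7225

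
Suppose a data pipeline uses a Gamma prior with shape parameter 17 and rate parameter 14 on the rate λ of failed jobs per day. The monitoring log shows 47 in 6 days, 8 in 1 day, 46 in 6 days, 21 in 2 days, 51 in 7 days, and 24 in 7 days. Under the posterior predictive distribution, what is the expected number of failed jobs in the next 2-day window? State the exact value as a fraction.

428/43

Total count: 47 + 8 + 46 + 21 + 51 + 24 = 197.
Total exposure: 6 + 1 + 6 + 2 + 7 + 7 = 29 days.
Posterior: α' = 17 + 197 = 214, β' = 14 + 29 = 43.
Predictive mean over a 2-day window = T·E[λ|data] = 2·214/43 = 428/43.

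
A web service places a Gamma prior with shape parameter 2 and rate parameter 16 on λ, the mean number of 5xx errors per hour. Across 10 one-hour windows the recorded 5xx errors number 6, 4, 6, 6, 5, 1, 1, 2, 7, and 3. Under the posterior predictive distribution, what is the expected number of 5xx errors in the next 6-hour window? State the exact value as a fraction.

129/13

Total count: 6 + 4 + 6 + 6 + 5 + 1 + 1 + 2 + 7 + 3 = 41.
Total exposure: 10 hours.
By Gamma–Poisson conjugacy, the posterior is Gamma(α + Σx, β + Σt) = Gamma(2 + 41, 16 + 10) = Gamma(43, 26).
Predictive mean over a 6-hour window = T·E[λ|data] = 6·43/26 = 129/13.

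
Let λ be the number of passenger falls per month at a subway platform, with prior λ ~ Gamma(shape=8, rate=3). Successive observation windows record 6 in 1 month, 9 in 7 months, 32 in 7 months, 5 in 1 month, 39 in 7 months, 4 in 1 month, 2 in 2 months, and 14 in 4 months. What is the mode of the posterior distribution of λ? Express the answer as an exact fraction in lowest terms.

Total count: 6 + 9 + 32 + 5 + 39 + 4 + 2 + 14 = 111.
Total exposure: 1 + 7 + 7 + 1 + 7 + 1 + 2 + 4 = 30 months.
The Gamma prior is conjugate for the Poisson rate, so λ | data ~ Gamma(8+111, 3+30) = Gamma(119, 33).
Posterior mode = (α'−1)/β' = 118/33.

118/33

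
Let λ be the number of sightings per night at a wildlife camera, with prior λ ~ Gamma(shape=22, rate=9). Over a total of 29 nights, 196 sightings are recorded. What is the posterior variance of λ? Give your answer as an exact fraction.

Total count 196 over total exposure 29 nights.
Posterior: α' = 22 + 196 = 218, β' = 9 + 29 = 38.
Posterior variance = α'/β'² = 218/1444 = 109/722.

109/722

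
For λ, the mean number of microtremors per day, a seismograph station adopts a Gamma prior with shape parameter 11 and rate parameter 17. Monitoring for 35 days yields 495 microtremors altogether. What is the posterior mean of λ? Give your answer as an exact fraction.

Total count 495 over total exposure 35 days.
Conjugate update: add total count to the shape and total exposure to the rate, giving Gamma(506, 52).
Posterior mean = α'/β' = 506/52 = 253/26.

253/26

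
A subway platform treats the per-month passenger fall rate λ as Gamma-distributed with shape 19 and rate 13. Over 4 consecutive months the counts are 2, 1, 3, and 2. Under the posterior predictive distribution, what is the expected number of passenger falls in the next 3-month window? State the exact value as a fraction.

81/17

Total count: 2 + 1 + 3 + 2 = 8.
Total exposure: 4 months.
Posterior: α' = 19 + 8 = 27, β' = 13 + 4 = 17.
Predictive mean over a 3-month window = T·E[λ|data] = 3·27/17 = 81/17.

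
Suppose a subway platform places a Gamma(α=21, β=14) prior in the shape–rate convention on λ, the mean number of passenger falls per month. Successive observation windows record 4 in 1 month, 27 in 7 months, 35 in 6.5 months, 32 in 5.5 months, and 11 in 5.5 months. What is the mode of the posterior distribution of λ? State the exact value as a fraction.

Total count: 4 + 27 + 35 + 32 + 11 = 109.
Total exposure: 1 + 7 + 6.5 + 5.5 + 5.5 = 25.5 months.
Gamma(α, β) with Poisson data over total exposure Σt gives posterior Gamma(α+Σx, β+Σt) = Gamma(130, 79/2).
Posterior mode = (α'−1)/β' = 129/(79/2) = 258/79.

258/79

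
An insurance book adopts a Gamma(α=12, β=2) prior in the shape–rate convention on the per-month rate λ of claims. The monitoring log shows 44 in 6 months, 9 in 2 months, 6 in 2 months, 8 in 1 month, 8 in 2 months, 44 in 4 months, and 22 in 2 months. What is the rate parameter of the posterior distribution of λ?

Total count: 44 + 9 + 6 + 8 + 8 + 44 + 22 = 141.
Total exposure: 6 + 2 + 2 + 1 + 2 + 4 + 2 = 19 months.
Gamma(α, β) with Poisson data over total exposure Σt gives posterior Gamma(α+Σx, β+Σt) = Gamma(153, 21).

21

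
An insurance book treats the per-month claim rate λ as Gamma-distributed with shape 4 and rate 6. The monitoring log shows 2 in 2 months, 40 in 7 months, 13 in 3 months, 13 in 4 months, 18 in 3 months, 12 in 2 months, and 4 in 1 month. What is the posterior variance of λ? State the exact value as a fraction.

53/392

Total count: 2 + 40 + 13 + 13 + 18 + 12 + 4 = 102.
Total exposure: 2 + 7 + 3 + 4 + 3 + 2 + 1 = 22 months.
By Gamma–Poisson conjugacy, the posterior is Gamma(α + Σx, β + Σt) = Gamma(4 + 102, 6 + 22) = Gamma(106, 28).
Posterior variance = α'/β'² = 106/784 = 53/392.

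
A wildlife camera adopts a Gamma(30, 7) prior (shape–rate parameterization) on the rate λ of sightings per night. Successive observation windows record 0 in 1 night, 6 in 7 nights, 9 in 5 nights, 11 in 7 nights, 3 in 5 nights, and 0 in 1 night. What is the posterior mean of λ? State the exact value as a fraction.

59/33

Total count: 0 + 6 + 9 + 11 + 3 + 0 = 29.
Total exposure: 1 + 7 + 5 + 7 + 5 + 1 = 26 nights.
Conjugate update: add total count to the shape and total exposure to the rate, giving Gamma(59, 33).
Posterior mean = α'/β' = 59/33.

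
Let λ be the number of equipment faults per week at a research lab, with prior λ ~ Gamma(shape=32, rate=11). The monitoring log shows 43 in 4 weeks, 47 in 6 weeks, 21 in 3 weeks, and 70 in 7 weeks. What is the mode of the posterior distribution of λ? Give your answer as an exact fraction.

212/31

Total count: 43 + 47 + 21 + 70 = 181.
Total exposure: 4 + 6 + 3 + 7 = 20 weeks.
By Gamma–Poisson conjugacy, the posterior is Gamma(α + Σx, β + Σt) = Gamma(32 + 181, 11 + 20) = Gamma(213, 31).
Posterior mode = (α'−1)/β' = 212/31.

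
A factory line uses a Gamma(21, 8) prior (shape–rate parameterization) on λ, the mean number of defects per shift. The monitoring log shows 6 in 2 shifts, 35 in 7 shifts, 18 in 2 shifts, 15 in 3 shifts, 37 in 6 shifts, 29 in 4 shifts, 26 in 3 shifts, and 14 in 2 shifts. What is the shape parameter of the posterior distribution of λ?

Total count: 6 + 35 + 18 + 15 + 37 + 29 + 26 + 14 = 180.
Total exposure: 2 + 7 + 2 + 3 + 6 + 4 + 3 + 2 = 29 shifts.
Posterior: α' = 21 + 180 = 201, β' = 8 + 29 = 37.

201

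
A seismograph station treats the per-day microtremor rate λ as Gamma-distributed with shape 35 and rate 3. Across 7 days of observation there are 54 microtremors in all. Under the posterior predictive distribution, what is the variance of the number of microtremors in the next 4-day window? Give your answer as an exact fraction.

Total count 54 over total exposure 7 days.
The Gamma prior is conjugate for the Poisson rate, so λ | data ~ Gamma(35+54, 3+7) = Gamma(89, 10).
The posterior predictive for a window of length T is Negative Binomial with variance T·α'·(β'+T)/β'² = 4·89·14/100 = 1246/25.

1246/25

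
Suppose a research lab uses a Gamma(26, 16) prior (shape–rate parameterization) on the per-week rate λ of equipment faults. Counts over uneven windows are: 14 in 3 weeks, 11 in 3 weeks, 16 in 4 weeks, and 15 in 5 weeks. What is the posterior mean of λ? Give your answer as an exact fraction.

82/31

Total count: 14 + 11 + 16 + 15 = 56.
Total exposure: 3 + 3 + 4 + 5 = 15 weeks.
Gamma(α, β) with Poisson data over total exposure Σt gives posterior Gamma(α+Σx, β+Σt) = Gamma(82, 31).
Posterior mean = α'/β' = 82/31.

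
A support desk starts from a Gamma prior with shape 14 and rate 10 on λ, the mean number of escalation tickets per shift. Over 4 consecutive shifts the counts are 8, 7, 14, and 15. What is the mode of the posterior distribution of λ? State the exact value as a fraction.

Total count: 8 + 7 + 14 + 15 = 44.
Total exposure: 4 shifts.
Posterior: α' = 14 + 44 = 58, β' = 10 + 4 = 14.
Posterior mode = (α'−1)/β' = 57/14.

57/14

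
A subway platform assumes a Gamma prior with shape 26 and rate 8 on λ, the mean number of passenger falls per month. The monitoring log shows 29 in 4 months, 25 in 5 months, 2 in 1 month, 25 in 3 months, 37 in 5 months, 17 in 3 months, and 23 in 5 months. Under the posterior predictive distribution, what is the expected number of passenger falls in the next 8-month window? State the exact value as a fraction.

Total count: 29 + 25 + 2 + 25 + 37 + 17 + 23 = 158.
Total exposure: 4 + 5 + 1 + 3 + 5 + 3 + 5 = 26 months.
Gamma(α, β) with Poisson data over total exposure Σt gives posterior Gamma(α+Σx, β+Σt) = Gamma(184, 34).
Predictive mean over an 8-month window = T·E[λ|data] = 8·184/34 = 736/17.

736/17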